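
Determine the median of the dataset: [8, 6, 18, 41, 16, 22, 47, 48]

20

Step 1: Sort the data in ascending order: [6, 8, 16, 18, 22, 41, 47, 48]
Step 2: The number of values is n = 8.
Step 3: Since n is even, the median is the average of positions 4 and 5:
  Median = (18 + 22) / 2 = 20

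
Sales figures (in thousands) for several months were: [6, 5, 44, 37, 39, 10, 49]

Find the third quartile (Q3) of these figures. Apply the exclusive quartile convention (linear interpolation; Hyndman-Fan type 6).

44

Step 1: Sort the data: [5, 6, 10, 37, 39, 44, 49]
Step 2: n = 7
Step 3: Using the exclusive quartile method:
  Q1 = 6
  Q2 (median) = 37
  Q3 = 44
  IQR = Q3 - Q1 = 44 - 6 = 38
Step 4: Q3 = 44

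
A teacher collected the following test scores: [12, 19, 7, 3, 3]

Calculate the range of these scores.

16

Step 1: Identify the maximum value: max = 19
Step 2: Identify the minimum value: min = 3
Step 3: Range = max - min = 19 - 3 = 16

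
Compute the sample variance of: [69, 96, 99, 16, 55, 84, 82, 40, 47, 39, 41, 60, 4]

854.0641

Step 1: Compute the mean: (69 + 96 + 99 + 16 + 55 + 84 + 82 + 40 + 47 + 39 + 41 + 60 + 4) / 13 = 56.3077
Step 2: Compute squared deviations from the mean:
  (69 - 56.3077)^2 = 161.0947
  (96 - 56.3077)^2 = 1575.4793
  (99 - 56.3077)^2 = 1822.6331
  (16 - 56.3077)^2 = 1624.7101
  (55 - 56.3077)^2 = 1.7101
  (84 - 56.3077)^2 = 766.8639
  (82 - 56.3077)^2 = 660.0947
  (40 - 56.3077)^2 = 265.9408
  (47 - 56.3077)^2 = 86.6331
  (39 - 56.3077)^2 = 299.5562
  (41 - 56.3077)^2 = 234.3254
  (60 - 56.3077)^2 = 13.6331
  (4 - 56.3077)^2 = 2736.0947
Step 3: Sum of squared deviations = 10248.7692
Step 4: Sample variance = 10248.7692 / 12 = 854.0641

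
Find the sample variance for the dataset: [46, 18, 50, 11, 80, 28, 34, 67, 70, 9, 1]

729.0545

Step 1: Compute the mean: (46 + 18 + 50 + 11 + 80 + 28 + 34 + 67 + 70 + 9 + 1) / 11 = 37.6364
Step 2: Compute squared deviations from the mean:
  (46 - 37.6364)^2 = 69.9504
  (18 - 37.6364)^2 = 385.5868
  (50 - 37.6364)^2 = 152.8595
  (11 - 37.6364)^2 = 709.4959
  (80 - 37.6364)^2 = 1794.6777
  (28 - 37.6364)^2 = 92.8595
  (34 - 37.6364)^2 = 13.2231
  (67 - 37.6364)^2 = 862.2231
  (70 - 37.6364)^2 = 1047.405
  (9 - 37.6364)^2 = 820.0413
  (1 - 37.6364)^2 = 1342.2231
Step 3: Sum of squared deviations = 7290.5455
Step 4: Sample variance = 7290.5455 / 10 = 729.0545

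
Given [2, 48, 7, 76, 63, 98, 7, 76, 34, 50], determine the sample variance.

1103.8778

Step 1: Compute the mean: (2 + 48 + 7 + 76 + 63 + 98 + 7 + 76 + 34 + 50) / 10 = 46.1
Step 2: Compute squared deviations from the mean:
  (2 - 46.1)^2 = 1944.81
  (48 - 46.1)^2 = 3.61
  (7 - 46.1)^2 = 1528.81
  (76 - 46.1)^2 = 894.01
  (63 - 46.1)^2 = 285.61
  (98 - 46.1)^2 = 2693.61
  (7 - 46.1)^2 = 1528.81
  (76 - 46.1)^2 = 894.01
  (34 - 46.1)^2 = 146.41
  (50 - 46.1)^2 = 15.21
Step 3: Sum of squared deviations = 9934.9
Step 4: Sample variance = 9934.9 / 9 = 1103.8778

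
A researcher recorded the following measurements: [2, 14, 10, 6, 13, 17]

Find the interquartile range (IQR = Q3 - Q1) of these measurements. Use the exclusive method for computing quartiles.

9.75

Step 1: Sort the data: [2, 6, 10, 13, 14, 17]
Step 2: n = 6
Step 3: Using the exclusive quartile method:
  Q1 = 5
  Q2 (median) = 11.5
  Q3 = 14.75
  IQR = Q3 - Q1 = 14.75 - 5 = 9.75
Step 4: IQR = 9.75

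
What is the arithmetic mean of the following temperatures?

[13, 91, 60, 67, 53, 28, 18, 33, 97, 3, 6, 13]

40.1667

Step 1: Sum all values: 13 + 91 + 60 + 67 + 53 + 28 + 18 + 33 + 97 + 3 + 6 + 13 = 482
Step 2: Count the number of values: n = 12
Step 3: Mean = sum / n = 482 / 12 = 40.1667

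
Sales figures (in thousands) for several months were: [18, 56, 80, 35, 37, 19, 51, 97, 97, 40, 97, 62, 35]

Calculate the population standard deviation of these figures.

27.7222

Step 1: Compute the mean: 55.6923
Step 2: Sum of squared deviations from the mean: 9990.7692
Step 3: Population variance = 9990.7692 / 13 = 768.5207
Step 4: Standard deviation = sqrt(768.5207) = 27.7222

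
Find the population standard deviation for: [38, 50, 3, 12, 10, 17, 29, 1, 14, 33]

15.2581

Step 1: Compute the mean: 20.7
Step 2: Sum of squared deviations from the mean: 2328.1
Step 3: Population variance = 2328.1 / 10 = 232.81
Step 4: Standard deviation = sqrt(232.81) = 15.2581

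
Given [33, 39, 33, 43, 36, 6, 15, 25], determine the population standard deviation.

11.8189

Step 1: Compute the mean: 28.75
Step 2: Sum of squared deviations from the mean: 1117.5
Step 3: Population variance = 1117.5 / 8 = 139.6875
Step 4: Standard deviation = sqrt(139.6875) = 11.8189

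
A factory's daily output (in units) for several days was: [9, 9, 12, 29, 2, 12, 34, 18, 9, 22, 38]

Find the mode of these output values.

9

Step 1: Count the frequency of each value:
  2: appears 1 time(s)
  9: appears 3 time(s)
  12: appears 2 time(s)
  18: appears 1 time(s)
  22: appears 1 time(s)
  29: appears 1 time(s)
  34: appears 1 time(s)
  38: appears 1 time(s)
Step 2: The value 9 appears most frequently (3 times).
Step 3: Mode = 9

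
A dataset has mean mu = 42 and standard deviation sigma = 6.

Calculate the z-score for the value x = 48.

1

Step 1: Recall the z-score formula: z = (x - mu) / sigma
Step 2: Substitute values: z = (48 - 42) / 6
Step 3: z = 6 / 6 = 1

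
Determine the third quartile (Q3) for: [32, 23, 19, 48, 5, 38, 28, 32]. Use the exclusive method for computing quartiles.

36.5

Step 1: Sort the data: [5, 19, 23, 28, 32, 32, 38, 48]
Step 2: n = 8
Step 3: Using the exclusive quartile method:
  Q1 = 20
  Q2 (median) = 30
  Q3 = 36.5
  IQR = Q3 - Q1 = 36.5 - 20 = 16.5
Step 4: Q3 = 36.5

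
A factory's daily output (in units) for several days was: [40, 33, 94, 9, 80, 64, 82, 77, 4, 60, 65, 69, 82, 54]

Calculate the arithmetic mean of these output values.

58.0714

Step 1: Sum all values: 40 + 33 + 94 + 9 + 80 + 64 + 82 + 77 + 4 + 60 + 65 + 69 + 82 + 54 = 813
Step 2: Count the number of values: n = 14
Step 3: Mean = sum / n = 813 / 14 = 58.0714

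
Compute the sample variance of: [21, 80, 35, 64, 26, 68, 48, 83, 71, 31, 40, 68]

479.9015

Step 1: Compute the mean: (21 + 80 + 35 + 64 + 26 + 68 + 48 + 83 + 71 + 31 + 40 + 68) / 12 = 52.9167
Step 2: Compute squared deviations from the mean:
  (21 - 52.9167)^2 = 1018.6736
  (80 - 52.9167)^2 = 733.5069
  (35 - 52.9167)^2 = 321.0069
  (64 - 52.9167)^2 = 122.8403
  (26 - 52.9167)^2 = 724.5069
  (68 - 52.9167)^2 = 227.5069
  (48 - 52.9167)^2 = 24.1736
  (83 - 52.9167)^2 = 905.0069
  (71 - 52.9167)^2 = 327.0069
  (31 - 52.9167)^2 = 480.3403
  (40 - 52.9167)^2 = 166.8403
  (68 - 52.9167)^2 = 227.5069
Step 3: Sum of squared deviations = 5278.9167
Step 4: Sample variance = 5278.9167 / 11 = 479.9015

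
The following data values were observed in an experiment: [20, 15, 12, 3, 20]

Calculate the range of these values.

17

Step 1: Identify the maximum value: max = 20
Step 2: Identify the minimum value: min = 3
Step 3: Range = max - min = 20 - 3 = 17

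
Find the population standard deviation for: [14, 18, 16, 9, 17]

3.1875

Step 1: Compute the mean: 14.8
Step 2: Sum of squared deviations from the mean: 50.8
Step 3: Population variance = 50.8 / 5 = 10.16
Step 4: Standard deviation = sqrt(10.16) = 3.1875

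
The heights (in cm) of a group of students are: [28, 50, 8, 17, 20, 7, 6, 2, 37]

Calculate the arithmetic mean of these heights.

19.4444

Step 1: Sum all values: 28 + 50 + 8 + 17 + 20 + 7 + 6 + 2 + 37 = 175
Step 2: Count the number of values: n = 9
Step 3: Mean = sum / n = 175 / 9 = 19.4444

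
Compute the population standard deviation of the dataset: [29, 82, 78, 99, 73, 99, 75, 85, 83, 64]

18.937

Step 1: Compute the mean: 76.7
Step 2: Sum of squared deviations from the mean: 3586.1
Step 3: Population variance = 3586.1 / 10 = 358.61
Step 4: Standard deviation = sqrt(358.61) = 18.937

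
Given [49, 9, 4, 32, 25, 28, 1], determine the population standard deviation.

16.0484

Step 1: Compute the mean: 21.1429
Step 2: Sum of squared deviations from the mean: 1802.8571
Step 3: Population variance = 1802.8571 / 7 = 257.551
Step 4: Standard deviation = sqrt(257.551) = 16.0484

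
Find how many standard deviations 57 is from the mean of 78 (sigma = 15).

-1.4

Step 1: Recall the z-score formula: z = (x - mu) / sigma
Step 2: Substitute values: z = (57 - 78) / 15
Step 3: z = -21 / 15 = -1.4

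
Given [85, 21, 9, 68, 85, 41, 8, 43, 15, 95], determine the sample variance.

1150

Step 1: Compute the mean: (85 + 21 + 9 + 68 + 85 + 41 + 8 + 43 + 15 + 95) / 10 = 47
Step 2: Compute squared deviations from the mean:
  (85 - 47)^2 = 1444
  (21 - 47)^2 = 676
  (9 - 47)^2 = 1444
  (68 - 47)^2 = 441
  (85 - 47)^2 = 1444
  (41 - 47)^2 = 36
  (8 - 47)^2 = 1521
  (43 - 47)^2 = 16
  (15 - 47)^2 = 1024
  (95 - 47)^2 = 2304
Step 3: Sum of squared deviations = 10350
Step 4: Sample variance = 10350 / 9 = 1150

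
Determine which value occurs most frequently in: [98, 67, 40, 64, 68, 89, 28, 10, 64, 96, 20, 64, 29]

64

Step 1: Count the frequency of each value:
  10: appears 1 time(s)
  20: appears 1 time(s)
  28: appears 1 time(s)
  29: appears 1 time(s)
  40: appears 1 time(s)
  64: appears 3 time(s)
  67: appears 1 time(s)
  68: appears 1 time(s)
  89: appears 1 time(s)
  96: appears 1 time(s)
  98: appears 1 time(s)
Step 2: The value 64 appears most frequently (3 times).
Step 3: Mode = 64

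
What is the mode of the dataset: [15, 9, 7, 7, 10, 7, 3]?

7

Step 1: Count the frequency of each value:
  3: appears 1 time(s)
  7: appears 3 time(s)
  9: appears 1 time(s)
  10: appears 1 time(s)
  15: appears 1 time(s)
Step 2: The value 7 appears most frequently (3 times).
Step 3: Mode = 7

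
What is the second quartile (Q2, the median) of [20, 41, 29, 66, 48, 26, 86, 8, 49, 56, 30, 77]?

44.5

Step 1: Sort the data: [8, 20, 26, 29, 30, 41, 48, 49, 56, 66, 77, 86]
Step 2: n = 12
Step 3: Q2 is the median. Since n is even, it is the average of the values at positions 6 and 7:
  Q2 = (41 + 48) / 2 = 44.5
Step 4: Q2 = 44.5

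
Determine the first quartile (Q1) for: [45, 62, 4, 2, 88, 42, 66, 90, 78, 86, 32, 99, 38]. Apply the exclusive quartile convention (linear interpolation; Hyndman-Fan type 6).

35

Step 1: Sort the data: [2, 4, 32, 38, 42, 45, 62, 66, 78, 86, 88, 90, 99]
Step 2: n = 13
Step 3: Using the exclusive quartile method:
  Q1 = 35
  Q2 (median) = 62
  Q3 = 87
  IQR = Q3 - Q1 = 87 - 35 = 52
Step 4: Q1 = 35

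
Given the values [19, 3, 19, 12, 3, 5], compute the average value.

10.1667

Step 1: Sum all values: 19 + 3 + 19 + 12 + 3 + 5 = 61
Step 2: Count the number of values: n = 6
Step 3: Mean = sum / n = 61 / 6 = 10.1667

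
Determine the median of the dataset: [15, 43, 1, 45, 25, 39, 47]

39

Step 1: Sort the data in ascending order: [1, 15, 25, 39, 43, 45, 47]
Step 2: The number of values is n = 7.
Step 3: Since n is odd, the median is the middle value at position 4: 39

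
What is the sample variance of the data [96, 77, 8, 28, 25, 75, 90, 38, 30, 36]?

964.6778

Step 1: Compute the mean: (96 + 77 + 8 + 28 + 25 + 75 + 90 + 38 + 30 + 36) / 10 = 50.3
Step 2: Compute squared deviations from the mean:
  (96 - 50.3)^2 = 2088.49
  (77 - 50.3)^2 = 712.89
  (8 - 50.3)^2 = 1789.29
  (28 - 50.3)^2 = 497.29
  (25 - 50.3)^2 = 640.09
  (75 - 50.3)^2 = 610.09
  (90 - 50.3)^2 = 1576.09
  (38 - 50.3)^2 = 151.29
  (30 - 50.3)^2 = 412.09
  (36 - 50.3)^2 = 204.49
Step 3: Sum of squared deviations = 8682.1
Step 4: Sample variance = 8682.1 / 9 = 964.6778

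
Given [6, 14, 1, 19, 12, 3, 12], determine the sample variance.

41.619

Step 1: Compute the mean: (6 + 14 + 1 + 19 + 12 + 3 + 12) / 7 = 9.5714
Step 2: Compute squared deviations from the mean:
  (6 - 9.5714)^2 = 12.7551
  (14 - 9.5714)^2 = 19.6122
  (1 - 9.5714)^2 = 73.4694
  (19 - 9.5714)^2 = 88.898
  (12 - 9.5714)^2 = 5.898
  (3 - 9.5714)^2 = 43.1837
  (12 - 9.5714)^2 = 5.898
Step 3: Sum of squared deviations = 249.7143
Step 4: Sample variance = 249.7143 / 6 = 41.619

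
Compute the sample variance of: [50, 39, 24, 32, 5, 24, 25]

198.2857

Step 1: Compute the mean: (50 + 39 + 24 + 32 + 5 + 24 + 25) / 7 = 28.4286
Step 2: Compute squared deviations from the mean:
  (50 - 28.4286)^2 = 465.3265
  (39 - 28.4286)^2 = 111.7551
  (24 - 28.4286)^2 = 19.6122
  (32 - 28.4286)^2 = 12.7551
  (5 - 28.4286)^2 = 548.898
  (24 - 28.4286)^2 = 19.6122
  (25 - 28.4286)^2 = 11.7551
Step 3: Sum of squared deviations = 1189.7143
Step 4: Sample variance = 1189.7143 / 6 = 198.2857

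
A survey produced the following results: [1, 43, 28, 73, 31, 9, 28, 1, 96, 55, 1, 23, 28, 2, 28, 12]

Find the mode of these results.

28

Step 1: Count the frequency of each value:
  1: appears 3 time(s)
  2: appears 1 time(s)
  9: appears 1 time(s)
  12: appears 1 time(s)
  23: appears 1 time(s)
  28: appears 4 time(s)
  31: appears 1 time(s)
  43: appears 1 time(s)
  55: appears 1 time(s)
  73: appears 1 time(s)
  96: appears 1 time(s)
Step 2: The value 28 appears most frequently (4 times).
Step 3: Mode = 28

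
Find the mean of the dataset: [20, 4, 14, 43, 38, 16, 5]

20

Step 1: Sum all values: 20 + 4 + 14 + 43 + 38 + 16 + 5 = 140
Step 2: Count the number of values: n = 7
Step 3: Mean = sum / n = 140 / 7 = 20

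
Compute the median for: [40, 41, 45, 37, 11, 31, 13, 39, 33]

37

Step 1: Sort the data in ascending order: [11, 13, 31, 33, 37, 39, 40, 41, 45]
Step 2: The number of values is n = 9.
Step 3: Since n is odd, the median is the middle value at position 5: 37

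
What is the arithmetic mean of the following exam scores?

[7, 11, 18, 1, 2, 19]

9.6667

Step 1: Sum all values: 7 + 11 + 18 + 1 + 2 + 19 = 58
Step 2: Count the number of values: n = 6
Step 3: Mean = sum / n = 58 / 6 = 9.6667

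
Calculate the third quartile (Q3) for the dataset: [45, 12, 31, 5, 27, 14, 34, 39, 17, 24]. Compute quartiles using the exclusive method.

35.25

Step 1: Sort the data: [5, 12, 14, 17, 24, 27, 31, 34, 39, 45]
Step 2: n = 10
Step 3: Using the exclusive quartile method:
  Q1 = 13.5
  Q2 (median) = 25.5
  Q3 = 35.25
  IQR = Q3 - Q1 = 35.25 - 13.5 = 21.75
Step 4: Q3 = 35.25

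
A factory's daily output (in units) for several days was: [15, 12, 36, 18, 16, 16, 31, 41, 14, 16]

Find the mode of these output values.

16

Step 1: Count the frequency of each value:
  12: appears 1 time(s)
  14: appears 1 time(s)
  15: appears 1 time(s)
  16: appears 3 time(s)
  18: appears 1 time(s)
  31: appears 1 time(s)
  36: appears 1 time(s)
  41: appears 1 time(s)
Step 2: The value 16 appears most frequently (3 times).
Step 3: Mode = 16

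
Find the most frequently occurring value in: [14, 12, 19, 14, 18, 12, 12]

12

Step 1: Count the frequency of each value:
  12: appears 3 time(s)
  14: appears 2 time(s)
  18: appears 1 time(s)
  19: appears 1 time(s)
Step 2: The value 12 appears most frequently (3 times).
Step 3: Mode = 12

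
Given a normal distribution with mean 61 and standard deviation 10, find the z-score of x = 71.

1

Step 1: Recall the z-score formula: z = (x - mu) / sigma
Step 2: Substitute values: z = (71 - 61) / 10
Step 3: z = 10 / 10 = 1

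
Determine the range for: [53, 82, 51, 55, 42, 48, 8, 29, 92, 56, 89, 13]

84

Step 1: Identify the maximum value: max = 92
Step 2: Identify the minimum value: min = 8
Step 3: Range = max - min = 92 - 8 = 84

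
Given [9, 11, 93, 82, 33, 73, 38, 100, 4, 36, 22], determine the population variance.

1128.6116

Step 1: Compute the mean: (9 + 11 + 93 + 82 + 33 + 73 + 38 + 100 + 4 + 36 + 22) / 11 = 45.5455
Step 2: Compute squared deviations from the mean:
  (9 - 45.5455)^2 = 1335.5702
  (11 - 45.5455)^2 = 1193.3884
  (93 - 45.5455)^2 = 2251.9339
  (82 - 45.5455)^2 = 1328.9339
  (33 - 45.5455)^2 = 157.3884
  (73 - 45.5455)^2 = 753.7521
  (38 - 45.5455)^2 = 56.9339
  (100 - 45.5455)^2 = 2965.2975
  (4 - 45.5455)^2 = 1726.0248
  (36 - 45.5455)^2 = 91.1157
  (22 - 45.5455)^2 = 554.3884
Step 3: Sum of squared deviations = 12414.7273
Step 4: Population variance = 12414.7273 / 11 = 1128.6116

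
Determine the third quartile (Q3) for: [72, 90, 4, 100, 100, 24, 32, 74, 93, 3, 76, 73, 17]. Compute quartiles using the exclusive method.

91.5

Step 1: Sort the data: [3, 4, 17, 24, 32, 72, 73, 74, 76, 90, 93, 100, 100]
Step 2: n = 13
Step 3: Using the exclusive quartile method:
  Q1 = 20.5
  Q2 (median) = 73
  Q3 = 91.5
  IQR = Q3 - Q1 = 91.5 - 20.5 = 71
Step 4: Q3 = 91.5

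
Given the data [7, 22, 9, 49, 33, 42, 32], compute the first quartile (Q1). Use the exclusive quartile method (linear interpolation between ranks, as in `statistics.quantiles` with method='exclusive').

9

Step 1: Sort the data: [7, 9, 22, 32, 33, 42, 49]
Step 2: n = 7
Step 3: Using the exclusive quartile method:
  Q1 = 9
  Q2 (median) = 32
  Q3 = 42
  IQR = Q3 - Q1 = 42 - 9 = 33
Step 4: Q1 = 9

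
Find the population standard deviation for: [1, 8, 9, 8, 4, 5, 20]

5.5915

Step 1: Compute the mean: 7.8571
Step 2: Sum of squared deviations from the mean: 218.8571
Step 3: Population variance = 218.8571 / 7 = 31.2653
Step 4: Standard deviation = sqrt(31.2653) = 5.5915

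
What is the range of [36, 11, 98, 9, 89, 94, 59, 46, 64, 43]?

89

Step 1: Identify the maximum value: max = 98
Step 2: Identify the minimum value: min = 9
Step 3: Range = max - min = 98 - 9 = 89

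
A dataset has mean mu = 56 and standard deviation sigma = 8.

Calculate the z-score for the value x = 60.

0.5

Step 1: Recall the z-score formula: z = (x - mu) / sigma
Step 2: Substitute values: z = (60 - 56) / 8
Step 3: z = 4 / 8 = 0.5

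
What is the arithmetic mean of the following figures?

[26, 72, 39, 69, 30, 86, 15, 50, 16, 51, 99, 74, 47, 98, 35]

53.8

Step 1: Sum all values: 26 + 72 + 39 + 69 + 30 + 86 + 15 + 50 + 16 + 51 + 99 + 74 + 47 + 98 + 35 = 807
Step 2: Count the number of values: n = 15
Step 3: Mean = sum / n = 807 / 15 = 53.8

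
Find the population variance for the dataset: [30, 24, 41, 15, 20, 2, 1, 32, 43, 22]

185.4

Step 1: Compute the mean: (30 + 24 + 41 + 15 + 20 + 2 + 1 + 32 + 43 + 22) / 10 = 23
Step 2: Compute squared deviations from the mean:
  (30 - 23)^2 = 49
  (24 - 23)^2 = 1
  (41 - 23)^2 = 324
  (15 - 23)^2 = 64
  (20 - 23)^2 = 9
  (2 - 23)^2 = 441
  (1 - 23)^2 = 484
  (32 - 23)^2 = 81
  (43 - 23)^2 = 400
  (22 - 23)^2 = 1
Step 3: Sum of squared deviations = 1854
Step 4: Population variance = 1854 / 10 = 185.4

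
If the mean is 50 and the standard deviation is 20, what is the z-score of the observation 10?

-2

Step 1: Recall the z-score formula: z = (x - mu) / sigma
Step 2: Substitute values: z = (10 - 50) / 20
Step 3: z = -40 / 20 = -2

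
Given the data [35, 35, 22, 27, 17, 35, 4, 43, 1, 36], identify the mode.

35

Step 1: Count the frequency of each value:
  1: appears 1 time(s)
  4: appears 1 time(s)
  17: appears 1 time(s)
  22: appears 1 time(s)
  27: appears 1 time(s)
  35: appears 3 time(s)
  36: appears 1 time(s)
  43: appears 1 time(s)
Step 2: The value 35 appears most frequently (3 times).
Step 3: Mode = 35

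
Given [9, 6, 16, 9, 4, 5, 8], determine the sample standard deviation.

3.9761

Step 1: Compute the mean: 8.1429
Step 2: Sum of squared deviations from the mean: 94.8571
Step 3: Sample variance = 94.8571 / 6 = 15.8095
Step 4: Standard deviation = sqrt(15.8095) = 3.9761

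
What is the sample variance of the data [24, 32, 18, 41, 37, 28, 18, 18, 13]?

93.5278

Step 1: Compute the mean: (24 + 32 + 18 + 41 + 37 + 28 + 18 + 18 + 13) / 9 = 25.4444
Step 2: Compute squared deviations from the mean:
  (24 - 25.4444)^2 = 2.0864
  (32 - 25.4444)^2 = 42.9753
  (18 - 25.4444)^2 = 55.4198
  (41 - 25.4444)^2 = 241.9753
  (37 - 25.4444)^2 = 133.5309
  (28 - 25.4444)^2 = 6.5309
  (18 - 25.4444)^2 = 55.4198
  (18 - 25.4444)^2 = 55.4198
  (13 - 25.4444)^2 = 154.8642
Step 3: Sum of squared deviations = 748.2222
Step 4: Sample variance = 748.2222 / 8 = 93.5278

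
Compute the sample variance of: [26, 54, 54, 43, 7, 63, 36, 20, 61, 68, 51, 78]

443.1136

Step 1: Compute the mean: (26 + 54 + 54 + 43 + 7 + 63 + 36 + 20 + 61 + 68 + 51 + 78) / 12 = 46.75
Step 2: Compute squared deviations from the mean:
  (26 - 46.75)^2 = 430.5625
  (54 - 46.75)^2 = 52.5625
  (54 - 46.75)^2 = 52.5625
  (43 - 46.75)^2 = 14.0625
  (7 - 46.75)^2 = 1580.0625
  (63 - 46.75)^2 = 264.0625
  (36 - 46.75)^2 = 115.5625
  (20 - 46.75)^2 = 715.5625
  (61 - 46.75)^2 = 203.0625
  (68 - 46.75)^2 = 451.5625
  (51 - 46.75)^2 = 18.0625
  (78 - 46.75)^2 = 976.5625
Step 3: Sum of squared deviations = 4874.25
Step 4: Sample variance = 4874.25 / 11 = 443.1136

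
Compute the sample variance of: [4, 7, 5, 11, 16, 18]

34.1667

Step 1: Compute the mean: (4 + 7 + 5 + 11 + 16 + 18) / 6 = 10.1667
Step 2: Compute squared deviations from the mean:
  (4 - 10.1667)^2 = 38.0278
  (7 - 10.1667)^2 = 10.0278
  (5 - 10.1667)^2 = 26.6944
  (11 - 10.1667)^2 = 0.6944
  (16 - 10.1667)^2 = 34.0278
  (18 - 10.1667)^2 = 61.3611
Step 3: Sum of squared deviations = 170.8333
Step 4: Sample variance = 170.8333 / 5 = 34.1667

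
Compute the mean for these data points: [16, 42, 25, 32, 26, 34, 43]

31.1429

Step 1: Sum all values: 16 + 42 + 25 + 32 + 26 + 34 + 43 = 218
Step 2: Count the number of values: n = 7
Step 3: Mean = sum / n = 218 / 7 = 31.1429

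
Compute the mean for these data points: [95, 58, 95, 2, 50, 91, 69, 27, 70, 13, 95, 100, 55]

63.0769

Step 1: Sum all values: 95 + 58 + 95 + 2 + 50 + 91 + 69 + 27 + 70 + 13 + 95 + 100 + 55 = 820
Step 2: Count the number of values: n = 13
Step 3: Mean = sum / n = 820 / 13 = 63.0769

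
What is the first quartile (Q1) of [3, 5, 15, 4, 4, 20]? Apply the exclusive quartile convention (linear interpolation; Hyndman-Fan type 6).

3.75

Step 1: Sort the data: [3, 4, 4, 5, 15, 20]
Step 2: n = 6
Step 3: Using the exclusive quartile method:
  Q1 = 3.75
  Q2 (median) = 4.5
  Q3 = 16.25
  IQR = Q3 - Q1 = 16.25 - 3.75 = 12.5
Step 4: Q1 = 3.75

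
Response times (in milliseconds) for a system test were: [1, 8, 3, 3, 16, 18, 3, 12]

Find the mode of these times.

3

Step 1: Count the frequency of each value:
  1: appears 1 time(s)
  3: appears 3 time(s)
  8: appears 1 time(s)
  12: appears 1 time(s)
  16: appears 1 time(s)
  18: appears 1 time(s)
Step 2: The value 3 appears most frequently (3 times).
Step 3: Mode = 3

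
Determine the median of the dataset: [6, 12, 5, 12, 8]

8

Step 1: Sort the data in ascending order: [5, 6, 8, 12, 12]
Step 2: The number of values is n = 5.
Step 3: Since n is odd, the median is the middle value at position 3: 8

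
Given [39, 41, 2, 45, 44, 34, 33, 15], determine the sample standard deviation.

15.2871

Step 1: Compute the mean: 31.625
Step 2: Sum of squared deviations from the mean: 1635.875
Step 3: Sample variance = 1635.875 / 7 = 233.6964
Step 4: Standard deviation = sqrt(233.6964) = 15.2871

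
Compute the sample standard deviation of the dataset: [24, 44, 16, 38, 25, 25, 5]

12.9835

Step 1: Compute the mean: 25.2857
Step 2: Sum of squared deviations from the mean: 1011.4286
Step 3: Sample variance = 1011.4286 / 6 = 168.5714
Step 4: Standard deviation = sqrt(168.5714) = 12.9835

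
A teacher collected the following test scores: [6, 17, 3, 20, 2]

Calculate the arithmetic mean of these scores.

9.6

Step 1: Sum all values: 6 + 17 + 3 + 20 + 2 = 48
Step 2: Count the number of values: n = 5
Step 3: Mean = sum / n = 48 / 5 = 9.6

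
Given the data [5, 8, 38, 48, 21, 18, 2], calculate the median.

18

Step 1: Sort the data in ascending order: [2, 5, 8, 18, 21, 38, 48]
Step 2: The number of values is n = 7.
Step 3: Since n is odd, the median is the middle value at position 4: 18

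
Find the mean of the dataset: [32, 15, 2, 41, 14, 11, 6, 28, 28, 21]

19.8

Step 1: Sum all values: 32 + 15 + 2 + 41 + 14 + 11 + 6 + 28 + 28 + 21 = 198
Step 2: Count the number of values: n = 10
Step 3: Mean = sum / n = 198 / 10 = 19.8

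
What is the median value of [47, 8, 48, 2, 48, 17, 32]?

32

Step 1: Sort the data in ascending order: [2, 8, 17, 32, 47, 48, 48]
Step 2: The number of values is n = 7.
Step 3: Since n is odd, the median is the middle value at position 4: 32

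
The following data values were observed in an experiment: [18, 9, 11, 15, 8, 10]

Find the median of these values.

10.5

Step 1: Sort the data in ascending order: [8, 9, 10, 11, 15, 18]
Step 2: The number of values is n = 6.
Step 3: Since n is even, the median is the average of positions 3 and 4:
  Median = (10 + 11) / 2 = 10.5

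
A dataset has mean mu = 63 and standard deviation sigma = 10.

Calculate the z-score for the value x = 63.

0

Step 1: Recall the z-score formula: z = (x - mu) / sigma
Step 2: Substitute values: z = (63 - 63) / 10
Step 3: z = 0 / 10 = 0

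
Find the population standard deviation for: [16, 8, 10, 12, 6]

3.4409

Step 1: Compute the mean: 10.4
Step 2: Sum of squared deviations from the mean: 59.2
Step 3: Population variance = 59.2 / 5 = 11.84
Step 4: Standard deviation = sqrt(11.84) = 3.4409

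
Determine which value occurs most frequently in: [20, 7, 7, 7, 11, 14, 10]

7

Step 1: Count the frequency of each value:
  7: appears 3 time(s)
  10: appears 1 time(s)
  11: appears 1 time(s)
  14: appears 1 time(s)
  20: appears 1 time(s)
Step 2: The value 7 appears most frequently (3 times).
Step 3: Mode = 7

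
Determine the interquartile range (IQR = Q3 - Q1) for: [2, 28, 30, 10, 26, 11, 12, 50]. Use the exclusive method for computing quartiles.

19.25

Step 1: Sort the data: [2, 10, 11, 12, 26, 28, 30, 50]
Step 2: n = 8
Step 3: Using the exclusive quartile method:
  Q1 = 10.25
  Q2 (median) = 19
  Q3 = 29.5
  IQR = Q3 - Q1 = 29.5 - 10.25 = 19.25
Step 4: IQR = 19.25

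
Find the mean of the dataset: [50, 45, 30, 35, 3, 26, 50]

34.1429

Step 1: Sum all values: 50 + 45 + 30 + 35 + 3 + 26 + 50 = 239
Step 2: Count the number of values: n = 7
Step 3: Mean = sum / n = 239 / 7 = 34.1429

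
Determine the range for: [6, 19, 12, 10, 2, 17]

17

Step 1: Identify the maximum value: max = 19
Step 2: Identify the minimum value: min = 2
Step 3: Range = max - min = 19 - 2 = 17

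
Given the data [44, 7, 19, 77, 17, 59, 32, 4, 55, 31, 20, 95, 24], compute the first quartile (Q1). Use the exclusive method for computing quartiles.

18

Step 1: Sort the data: [4, 7, 17, 19, 20, 24, 31, 32, 44, 55, 59, 77, 95]
Step 2: n = 13
Step 3: Using the exclusive quartile method:
  Q1 = 18
  Q2 (median) = 31
  Q3 = 57
  IQR = Q3 - Q1 = 57 - 18 = 39
Step 4: Q1 = 18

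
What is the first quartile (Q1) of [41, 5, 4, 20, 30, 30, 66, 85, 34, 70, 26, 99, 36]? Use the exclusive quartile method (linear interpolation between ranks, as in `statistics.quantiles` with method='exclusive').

23

Step 1: Sort the data: [4, 5, 20, 26, 30, 30, 34, 36, 41, 66, 70, 85, 99]
Step 2: n = 13
Step 3: Using the exclusive quartile method:
  Q1 = 23
  Q2 (median) = 34
  Q3 = 68
  IQR = Q3 - Q1 = 68 - 23 = 45
Step 4: Q1 = 23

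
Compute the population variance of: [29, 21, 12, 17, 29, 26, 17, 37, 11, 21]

61.2

Step 1: Compute the mean: (29 + 21 + 12 + 17 + 29 + 26 + 17 + 37 + 11 + 21) / 10 = 22
Step 2: Compute squared deviations from the mean:
  (29 - 22)^2 = 49
  (21 - 22)^2 = 1
  (12 - 22)^2 = 100
  (17 - 22)^2 = 25
  (29 - 22)^2 = 49
  (26 - 22)^2 = 16
  (17 - 22)^2 = 25
  (37 - 22)^2 = 225
  (11 - 22)^2 = 121
  (21 - 22)^2 = 1
Step 3: Sum of squared deviations = 612
Step 4: Population variance = 612 / 10 = 61.2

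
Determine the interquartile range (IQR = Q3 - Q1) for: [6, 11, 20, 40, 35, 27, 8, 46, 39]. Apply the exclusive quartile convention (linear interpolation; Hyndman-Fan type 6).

30

Step 1: Sort the data: [6, 8, 11, 20, 27, 35, 39, 40, 46]
Step 2: n = 9
Step 3: Using the exclusive quartile method:
  Q1 = 9.5
  Q2 (median) = 27
  Q3 = 39.5
  IQR = Q3 - Q1 = 39.5 - 9.5 = 30
Step 4: IQR = 30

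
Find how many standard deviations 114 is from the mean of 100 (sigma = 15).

0.9333

Step 1: Recall the z-score formula: z = (x - mu) / sigma
Step 2: Substitute values: z = (114 - 100) / 15
Step 3: z = 14 / 15 = 0.9333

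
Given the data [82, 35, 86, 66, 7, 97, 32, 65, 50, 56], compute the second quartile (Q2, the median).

60.5

Step 1: Sort the data: [7, 32, 35, 50, 56, 65, 66, 82, 86, 97]
Step 2: n = 10
Step 3: Q2 is the median. Since n is even, it is the average of the values at positions 5 and 6:
  Q2 = (56 + 65) / 2 = 60.5
Step 4: Q2 = 60.5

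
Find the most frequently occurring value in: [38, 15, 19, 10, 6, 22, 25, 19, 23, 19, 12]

19

Step 1: Count the frequency of each value:
  6: appears 1 time(s)
  10: appears 1 time(s)
  12: appears 1 time(s)
  15: appears 1 time(s)
  19: appears 3 time(s)
  22: appears 1 time(s)
  23: appears 1 time(s)
  25: appears 1 time(s)
  38: appears 1 time(s)
Step 2: The value 19 appears most frequently (3 times).
Step 3: Mode = 19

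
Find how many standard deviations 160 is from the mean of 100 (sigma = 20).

3

Step 1: Recall the z-score formula: z = (x - mu) / sigma
Step 2: Substitute values: z = (160 - 100) / 20
Step 3: z = 60 / 20 = 3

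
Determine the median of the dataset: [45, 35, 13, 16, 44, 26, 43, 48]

39

Step 1: Sort the data in ascending order: [13, 16, 26, 35, 43, 44, 45, 48]
Step 2: The number of values is n = 8.
Step 3: Since n is even, the median is the average of positions 4 and 5:
  Median = (35 + 43) / 2 = 39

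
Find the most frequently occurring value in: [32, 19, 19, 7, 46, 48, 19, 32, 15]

19

Step 1: Count the frequency of each value:
  7: appears 1 time(s)
  15: appears 1 time(s)
  19: appears 3 time(s)
  32: appears 2 time(s)
  46: appears 1 time(s)
  48: appears 1 time(s)
Step 2: The value 19 appears most frequently (3 times).
Step 3: Mode = 19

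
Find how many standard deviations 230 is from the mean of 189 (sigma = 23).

1.7826

Step 1: Recall the z-score formula: z = (x - mu) / sigma
Step 2: Substitute values: z = (230 - 189) / 23
Step 3: z = 41 / 23 = 1.7826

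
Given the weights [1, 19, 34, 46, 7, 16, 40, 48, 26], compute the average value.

26.3333

Step 1: Sum all values: 1 + 19 + 34 + 46 + 7 + 16 + 40 + 48 + 26 = 237
Step 2: Count the number of values: n = 9
Step 3: Mean = sum / n = 237 / 9 = 26.3333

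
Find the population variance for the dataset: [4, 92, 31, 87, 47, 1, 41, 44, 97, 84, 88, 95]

1162.0208

Step 1: Compute the mean: (4 + 92 + 31 + 87 + 47 + 1 + 41 + 44 + 97 + 84 + 88 + 95) / 12 = 59.25
Step 2: Compute squared deviations from the mean:
  (4 - 59.25)^2 = 3052.5625
  (92 - 59.25)^2 = 1072.5625
  (31 - 59.25)^2 = 798.0625
  (87 - 59.25)^2 = 770.0625
  (47 - 59.25)^2 = 150.0625
  (1 - 59.25)^2 = 3393.0625
  (41 - 59.25)^2 = 333.0625
  (44 - 59.25)^2 = 232.5625
  (97 - 59.25)^2 = 1425.0625
  (84 - 59.25)^2 = 612.5625
  (88 - 59.25)^2 = 826.5625
  (95 - 59.25)^2 = 1278.0625
Step 3: Sum of squared deviations = 13944.25
Step 4: Population variance = 13944.25 / 12 = 1162.0208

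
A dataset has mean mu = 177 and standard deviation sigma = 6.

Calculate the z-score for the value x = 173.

-0.6667

Step 1: Recall the z-score formula: z = (x - mu) / sigma
Step 2: Substitute values: z = (173 - 177) / 6
Step 3: z = -4 / 6 = -0.6667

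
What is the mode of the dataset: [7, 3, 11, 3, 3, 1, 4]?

3

Step 1: Count the frequency of each value:
  1: appears 1 time(s)
  3: appears 3 time(s)
  4: appears 1 time(s)
  7: appears 1 time(s)
  11: appears 1 time(s)
Step 2: The value 3 appears most frequently (3 times).
Step 3: Mode = 3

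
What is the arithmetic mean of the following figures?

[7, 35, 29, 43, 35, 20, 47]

30.8571

Step 1: Sum all values: 7 + 35 + 29 + 43 + 35 + 20 + 47 = 216
Step 2: Count the number of values: n = 7
Step 3: Mean = sum / n = 216 / 7 = 30.8571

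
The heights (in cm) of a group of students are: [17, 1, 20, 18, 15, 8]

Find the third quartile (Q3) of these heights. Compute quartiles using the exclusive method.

18.5

Step 1: Sort the data: [1, 8, 15, 17, 18, 20]
Step 2: n = 6
Step 3: Using the exclusive quartile method:
  Q1 = 6.25
  Q2 (median) = 16
  Q3 = 18.5
  IQR = Q3 - Q1 = 18.5 - 6.25 = 12.25
Step 4: Q3 = 18.5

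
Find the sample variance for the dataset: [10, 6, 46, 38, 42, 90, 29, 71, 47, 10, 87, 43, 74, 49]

738.9011

Step 1: Compute the mean: (10 + 6 + 46 + 38 + 42 + 90 + 29 + 71 + 47 + 10 + 87 + 43 + 74 + 49) / 14 = 45.8571
Step 2: Compute squared deviations from the mean:
  (10 - 45.8571)^2 = 1285.7347
  (6 - 45.8571)^2 = 1588.5918
  (46 - 45.8571)^2 = 0.0204
  (38 - 45.8571)^2 = 61.7347
  (42 - 45.8571)^2 = 14.8776
  (90 - 45.8571)^2 = 1948.5918
  (29 - 45.8571)^2 = 284.1633
  (71 - 45.8571)^2 = 632.1633
  (47 - 45.8571)^2 = 1.3061
  (10 - 45.8571)^2 = 1285.7347
  (87 - 45.8571)^2 = 1692.7347
  (43 - 45.8571)^2 = 8.1633
  (74 - 45.8571)^2 = 792.0204
  (49 - 45.8571)^2 = 9.8776
Step 3: Sum of squared deviations = 9605.7143
Step 4: Sample variance = 9605.7143 / 13 = 738.9011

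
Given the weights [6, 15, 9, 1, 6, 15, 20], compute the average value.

10.2857

Step 1: Sum all values: 6 + 15 + 9 + 1 + 6 + 15 + 20 = 72
Step 2: Count the number of values: n = 7
Step 3: Mean = sum / n = 72 / 7 = 10.2857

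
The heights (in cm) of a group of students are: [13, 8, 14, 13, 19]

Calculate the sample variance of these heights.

15.3

Step 1: Compute the mean: (13 + 8 + 14 + 13 + 19) / 5 = 13.4
Step 2: Compute squared deviations from the mean:
  (13 - 13.4)^2 = 0.16
  (8 - 13.4)^2 = 29.16
  (14 - 13.4)^2 = 0.36
  (13 - 13.4)^2 = 0.16
  (19 - 13.4)^2 = 31.36
Step 3: Sum of squared deviations = 61.2
Step 4: Sample variance = 61.2 / 4 = 15.3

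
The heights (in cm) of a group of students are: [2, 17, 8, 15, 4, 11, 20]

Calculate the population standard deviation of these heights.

6.2335

Step 1: Compute the mean: 11
Step 2: Sum of squared deviations from the mean: 272
Step 3: Population variance = 272 / 7 = 38.8571
Step 4: Standard deviation = sqrt(38.8571) = 6.2335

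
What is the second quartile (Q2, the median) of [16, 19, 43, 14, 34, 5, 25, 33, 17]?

19

Step 1: Sort the data: [5, 14, 16, 17, 19, 25, 33, 34, 43]
Step 2: n = 9
Step 3: Q2 is the median. Since n is odd, it is the middle value at position 5: 19
Step 4: Q2 = 19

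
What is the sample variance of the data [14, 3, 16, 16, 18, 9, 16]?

28.1429

Step 1: Compute the mean: (14 + 3 + 16 + 16 + 18 + 9 + 16) / 7 = 13.1429
Step 2: Compute squared deviations from the mean:
  (14 - 13.1429)^2 = 0.7347
  (3 - 13.1429)^2 = 102.8776
  (16 - 13.1429)^2 = 8.1633
  (16 - 13.1429)^2 = 8.1633
  (18 - 13.1429)^2 = 23.5918
  (9 - 13.1429)^2 = 17.1633
  (16 - 13.1429)^2 = 8.1633
Step 3: Sum of squared deviations = 168.8571
Step 4: Sample variance = 168.8571 / 6 = 28.1429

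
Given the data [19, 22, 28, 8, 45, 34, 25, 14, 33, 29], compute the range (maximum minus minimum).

37

Step 1: Identify the maximum value: max = 45
Step 2: Identify the minimum value: min = 8
Step 3: Range = max - min = 45 - 8 = 37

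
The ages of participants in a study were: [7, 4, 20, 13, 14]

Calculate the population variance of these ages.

31.44

Step 1: Compute the mean: (7 + 4 + 20 + 13 + 14) / 5 = 11.6
Step 2: Compute squared deviations from the mean:
  (7 - 11.6)^2 = 21.16
  (4 - 11.6)^2 = 57.76
  (20 - 11.6)^2 = 70.56
  (13 - 11.6)^2 = 1.96
  (14 - 11.6)^2 = 5.76
Step 3: Sum of squared deviations = 157.2
Step 4: Population variance = 157.2 / 5 = 31.44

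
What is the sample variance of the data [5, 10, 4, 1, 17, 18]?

50.1667

Step 1: Compute the mean: (5 + 10 + 4 + 1 + 17 + 18) / 6 = 9.1667
Step 2: Compute squared deviations from the mean:
  (5 - 9.1667)^2 = 17.3611
  (10 - 9.1667)^2 = 0.6944
  (4 - 9.1667)^2 = 26.6944
  (1 - 9.1667)^2 = 66.6944
  (17 - 9.1667)^2 = 61.3611
  (18 - 9.1667)^2 = 78.0278
Step 3: Sum of squared deviations = 250.8333
Step 4: Sample variance = 250.8333 / 5 = 50.1667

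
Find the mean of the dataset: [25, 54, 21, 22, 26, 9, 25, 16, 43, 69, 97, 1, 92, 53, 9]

37.4667

Step 1: Sum all values: 25 + 54 + 21 + 22 + 26 + 9 + 25 + 16 + 43 + 69 + 97 + 1 + 92 + 53 + 9 = 562
Step 2: Count the number of values: n = 15
Step 3: Mean = sum / n = 562 / 15 = 37.4667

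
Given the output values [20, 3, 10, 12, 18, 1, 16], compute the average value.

11.4286

Step 1: Sum all values: 20 + 3 + 10 + 12 + 18 + 1 + 16 = 80
Step 2: Count the number of values: n = 7
Step 3: Mean = sum / n = 80 / 7 = 11.4286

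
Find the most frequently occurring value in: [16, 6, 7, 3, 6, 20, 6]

6

Step 1: Count the frequency of each value:
  3: appears 1 time(s)
  6: appears 3 time(s)
  7: appears 1 time(s)
  16: appears 1 time(s)
  20: appears 1 time(s)
Step 2: The value 6 appears most frequently (3 times).
Step 3: Mode = 6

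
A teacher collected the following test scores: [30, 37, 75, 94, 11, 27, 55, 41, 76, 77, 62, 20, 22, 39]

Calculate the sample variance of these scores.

658.2637

Step 1: Compute the mean: (30 + 37 + 75 + 94 + 11 + 27 + 55 + 41 + 76 + 77 + 62 + 20 + 22 + 39) / 14 = 47.5714
Step 2: Compute squared deviations from the mean:
  (30 - 47.5714)^2 = 308.7551
  (37 - 47.5714)^2 = 111.7551
  (75 - 47.5714)^2 = 752.3265
  (94 - 47.5714)^2 = 2155.6122
  (11 - 47.5714)^2 = 1337.4694
  (27 - 47.5714)^2 = 423.1837
  (55 - 47.5714)^2 = 55.1837
  (41 - 47.5714)^2 = 43.1837
  (76 - 47.5714)^2 = 808.1837
  (77 - 47.5714)^2 = 866.0408
  (62 - 47.5714)^2 = 208.1837
  (20 - 47.5714)^2 = 760.1837
  (22 - 47.5714)^2 = 653.898
  (39 - 47.5714)^2 = 73.4694
Step 3: Sum of squared deviations = 8557.4286
Step 4: Sample variance = 8557.4286 / 13 = 658.2637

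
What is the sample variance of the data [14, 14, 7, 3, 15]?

28.3

Step 1: Compute the mean: (14 + 14 + 7 + 3 + 15) / 5 = 10.6
Step 2: Compute squared deviations from the mean:
  (14 - 10.6)^2 = 11.56
  (14 - 10.6)^2 = 11.56
  (7 - 10.6)^2 = 12.96
  (3 - 10.6)^2 = 57.76
  (15 - 10.6)^2 = 19.36
Step 3: Sum of squared deviations = 113.2
Step 4: Sample variance = 113.2 / 4 = 28.3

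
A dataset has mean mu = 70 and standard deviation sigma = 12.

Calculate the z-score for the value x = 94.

2

Step 1: Recall the z-score formula: z = (x - mu) / sigma
Step 2: Substitute values: z = (94 - 70) / 12
Step 3: z = 24 / 12 = 2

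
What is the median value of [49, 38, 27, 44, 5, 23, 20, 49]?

32.5

Step 1: Sort the data in ascending order: [5, 20, 23, 27, 38, 44, 49, 49]
Step 2: The number of values is n = 8.
Step 3: Since n is even, the median is the average of positions 4 and 5:
  Median = (27 + 38) / 2 = 32.5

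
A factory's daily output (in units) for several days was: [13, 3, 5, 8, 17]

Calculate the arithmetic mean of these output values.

9.2

Step 1: Sum all values: 13 + 3 + 5 + 8 + 17 = 46
Step 2: Count the number of values: n = 5
Step 3: Mean = sum / n = 46 / 5 = 9.2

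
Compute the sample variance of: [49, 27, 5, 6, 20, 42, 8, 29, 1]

296.9444

Step 1: Compute the mean: (49 + 27 + 5 + 6 + 20 + 42 + 8 + 29 + 1) / 9 = 20.7778
Step 2: Compute squared deviations from the mean:
  (49 - 20.7778)^2 = 796.4938
  (27 - 20.7778)^2 = 38.716
  (5 - 20.7778)^2 = 248.9383
  (6 - 20.7778)^2 = 218.3827
  (20 - 20.7778)^2 = 0.6049
  (42 - 20.7778)^2 = 450.3827
  (8 - 20.7778)^2 = 163.2716
  (29 - 20.7778)^2 = 67.6049
  (1 - 20.7778)^2 = 391.1605
Step 3: Sum of squared deviations = 2375.5556
Step 4: Sample variance = 2375.5556 / 8 = 296.9444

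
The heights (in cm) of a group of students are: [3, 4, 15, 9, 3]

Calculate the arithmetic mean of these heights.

6.8

Step 1: Sum all values: 3 + 4 + 15 + 9 + 3 = 34
Step 2: Count the number of values: n = 5
Step 3: Mean = sum / n = 34 / 5 = 6.8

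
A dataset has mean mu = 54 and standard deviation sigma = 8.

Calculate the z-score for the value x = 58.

0.5

Step 1: Recall the z-score formula: z = (x - mu) / sigma
Step 2: Substitute values: z = (58 - 54) / 8
Step 3: z = 4 / 8 = 0.5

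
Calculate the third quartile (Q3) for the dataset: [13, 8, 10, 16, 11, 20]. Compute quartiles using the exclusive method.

17

Step 1: Sort the data: [8, 10, 11, 13, 16, 20]
Step 2: n = 6
Step 3: Using the exclusive quartile method:
  Q1 = 9.5
  Q2 (median) = 12
  Q3 = 17
  IQR = Q3 - Q1 = 17 - 9.5 = 7.5
Step 4: Q3 = 17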